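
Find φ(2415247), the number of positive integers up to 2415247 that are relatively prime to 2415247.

2360280

Factor: 2415247 = 103 · 131 · 179.
φ(2415247) = (103−1) · (131−1) · (179−1) = 102 · 130 · 178 = 2360280.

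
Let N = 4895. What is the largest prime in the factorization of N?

89

4895 = 5 · 979
979 = 11 · 89
89 is prime.
So 4895 = 5 · 11 · 89; the largest prime factor is 89.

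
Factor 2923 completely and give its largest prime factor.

79

2923 = 37 · 79
79 is prime.
So 2923 = 37 · 79; the largest prime factor is 79.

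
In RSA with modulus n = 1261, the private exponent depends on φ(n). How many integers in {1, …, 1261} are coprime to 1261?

1152

Factor: 1261 = 13 · 97.
φ(1261) = (13−1) · (97−1) = 12 · 96 = 1152.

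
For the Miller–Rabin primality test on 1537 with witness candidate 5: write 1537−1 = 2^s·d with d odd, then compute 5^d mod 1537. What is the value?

1537 − 1 = 1536 = 2^9 · 3, so d = 3.
5^1 ≡ 5 (mod 1537)
5^2 ≡ 5^2 = 25 ≡ 25 (mod 1537)
3 = 2 + 1 in binary powers of 2.
So 5^3 ≡ 25 · 5 ≡ 125 (mod 1537).
Squaring chain: 125 → 255 → 471 → 513 → 342 → 152 → 49 → 864 → 1051; never reaches −1, so base 5 is a Miller–Rabin witness that 1537 is composite.

125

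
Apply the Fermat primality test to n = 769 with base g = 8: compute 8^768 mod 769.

1

8^1 ≡ 8 (mod 769)
8^2 ≡ 8^2 = 64 ≡ 64 (mod 769)
8^4 ≡ 64^2 = 4096 ≡ 251 (mod 769)
8^8 ≡ 251^2 = 63001 ≡ 712 (mod 769)
8^16 ≡ 712^2 = 506944 ≡ 173 (mod 769)
8^32 ≡ 173^2 = 29929 ≡ 707 (mod 769)
8^64 ≡ 707^2 = 499849 ≡ 768 (mod 769)
8^128 ≡ 768^2 = 589824 ≡ 1 (mod 769)
8^256 ≡ 1^2 = 1 ≡ 1 (mod 769)
8^512 ≡ 1^2 = 1 ≡ 1 (mod 769)
768 = 512 + 256 in binary powers of 2.
So 8^768 ≡ 1 · 1 ≡ 1 (mod 769).
Since the result is 1, base 8 gives no evidence that 769 is composite.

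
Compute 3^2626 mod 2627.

3^1 ≡ 3 (mod 2627)
3^2 ≡ 3^2 = 9 ≡ 9 (mod 2627)
3^4 ≡ 9^2 = 81 ≡ 81 (mod 2627)
3^8 ≡ 81^2 = 6561 ≡ 1307 (mod 2627)
3^16 ≡ 1307^2 = 1708249 ≡ 699 (mod 2627)
3^32 ≡ 699^2 = 488601 ≡ 2606 (mod 2627)
3^64 ≡ 2606^2 = 6791236 ≡ 441 (mod 2627)
3^128 ≡ 441^2 = 194481 ≡ 83 (mod 2627)
3^256 ≡ 83^2 = 6889 ≡ 1635 (mod 2627)
3^512 ≡ 1635^2 = 2673225 ≡ 1566 (mod 2627)
3^1024 ≡ 1566^2 = 2452356 ≡ 1365 (mod 2627)
3^2048 ≡ 1365^2 = 1863225 ≡ 682 (mod 2627)
2626 = 2048 + 512 + 64 + 2 in binary powers of 2.
So 3^2626 ≡ 682 · 1566 · 441 · 9 ≡ 1920 (mod 2627).
Since 1920 ≠ 1, base 3 is a Fermat witness: 2627 is composite.

1920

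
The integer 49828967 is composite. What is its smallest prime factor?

83

49828967 is odd.
Digit sum 53, not divisible by 3.
Ends in 7: not divisible by 5.
7: 49828967 = 7·7118423 + 6
11: 49828967 = 11·4529906 + 1
13: 49828967 = 13·3832997 + 6
17: 49828967 = 17·2931115 + 12
19: 49828967 = 19·2622577 + 4
23: 49828967 = 23·2166476 + 19
29: 49828967 = 29·1718240 + 7
31: 49828967 = 31·1607386 + 1
37: 49828967 = 37·1346728 + 31
41: 49828967 = 41·1215340 + 27
43: 49828967 = 43·1158813 + 8
47: 49828967 = 47·1060190 + 37
53: 49828967 = 53·940169 + 10
59: 49828967 = 59·844558 + 45
61: 49828967 = 61·816868 + 19
67: 49828967 = 67·743715 + 62
71: 49828967 = 71·701816 + 31
73: 49828967 = 73·682588 + 43
79: 49828967 = 79·630746 + 33
83: 49828967 = 83·600349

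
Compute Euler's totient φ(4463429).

4381776

Factor: 4463429 = 139 · 163 · 197.
φ(4463429) = (139−1) · (163−1) · (197−1) = 138 · 162 · 196 = 4381776.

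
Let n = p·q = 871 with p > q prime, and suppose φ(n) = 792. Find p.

67

φ(n) = (p−1)(q−1) = n − (p+q) + 1, so p + q = 871 − 792 + 1 = 80.
p and q are the roots of t² − 80t + 871 = 0.
Discriminant: 80² − 4·871 = 6400 − 3484 = 2916; √2916 = 54.
q = (80 − 54)/2 = 13, p = (80 + 54)/2 = 67.
Check: 13 · 67 = 871.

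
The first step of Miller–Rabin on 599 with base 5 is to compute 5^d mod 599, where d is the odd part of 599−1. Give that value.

1

599 − 1 = 598 = 2^1 · 299, so d = 299.
5^1 ≡ 5 (mod 599)
5^2 ≡ 5^2 = 25 ≡ 25 (mod 599)
5^4 ≡ 25^2 = 625 ≡ 26 (mod 599)
5^8 ≡ 26^2 = 676 ≡ 77 (mod 599)
5^16 ≡ 77^2 = 5929 ≡ 538 (mod 599)
5^32 ≡ 538^2 = 289444 ≡ 127 (mod 599)
5^64 ≡ 127^2 = 16129 ≡ 555 (mod 599)
5^128 ≡ 555^2 = 308025 ≡ 139 (mod 599)
5^256 ≡ 139^2 = 19321 ≡ 153 (mod 599)
299 = 256 + 32 + 8 + 2 + 1 in binary powers of 2.
So 5^299 ≡ 153 · 127 · 77 · 25 · 5 ≡ 1 (mod 599).
Since 5^d ≡ 1 (mod 599), base 5 does not prove 599 composite.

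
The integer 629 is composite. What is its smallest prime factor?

17

629 is odd.
Digit sum 17, not divisible by 3.
Ends in 9: not divisible by 5.
7: 629 = 7·89 + 6
11: 629 = 11·57 + 2
13: 629 = 13·48 + 5
17: 629 = 17·37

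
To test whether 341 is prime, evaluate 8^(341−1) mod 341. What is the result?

1

8^1 ≡ 8 (mod 341)
8^2 ≡ 8^2 = 64 ≡ 64 (mod 341)
8^4 ≡ 64^2 = 4096 ≡ 4 (mod 341)
8^8 ≡ 4^2 = 16 ≡ 16 (mod 341)
8^16 ≡ 16^2 = 256 ≡ 256 (mod 341)
8^32 ≡ 256^2 = 65536 ≡ 64 (mod 341)
8^64 ≡ 64^2 = 4096 ≡ 4 (mod 341)
8^128 ≡ 4^2 = 16 ≡ 16 (mod 341)
8^256 ≡ 16^2 = 256 ≡ 256 (mod 341)
340 = 256 + 64 + 16 + 4 in binary powers of 2.
So 8^340 ≡ 256 · 4 · 256 · 4 ≡ 1 (mod 341).
Since the result is 1, base 8 gives no evidence that 341 is composite.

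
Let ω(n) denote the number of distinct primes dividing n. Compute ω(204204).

6

204204 = 2^2 · 51051
51051 = 3 · 17017
17017 = 7 · 2431
2431 = 11 · 221
221 = 13 · 17
204204 = 2^2 · 3 · 7 · 11 · 13 · 17, which has 6 distinct prime factors.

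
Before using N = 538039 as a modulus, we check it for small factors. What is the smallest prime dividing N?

538039 is odd.
Digit sum 28, not divisible by 3.
Ends in 9: not divisible by 5.
7: 538039 = 7·76862 + 5
11: 538039 = 11·48912 + 7
13: 538039 = 13·41387 + 8
17: 538039 = 17·31649 + 6
19: 538039 = 19·28317 + 16
23: 538039 = 23·23393

23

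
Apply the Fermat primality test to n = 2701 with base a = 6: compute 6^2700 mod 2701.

6^1 ≡ 6 (mod 2701)
6^2 ≡ 6^2 = 36 ≡ 36 (mod 2701)
6^4 ≡ 36^2 = 1296 ≡ 1296 (mod 2701)
6^8 ≡ 1296^2 = 1679616 ≡ 2295 (mod 2701)
6^16 ≡ 2295^2 = 5267025 ≡ 75 (mod 2701)
6^32 ≡ 75^2 = 5625 ≡ 223 (mod 2701)
6^64 ≡ 223^2 = 49729 ≡ 1111 (mod 2701)
6^128 ≡ 1111^2 = 1234321 ≡ 2665 (mod 2701)
6^256 ≡ 2665^2 = 7102225 ≡ 1296 (mod 2701)
6^512 ≡ 1296^2 = 1679616 ≡ 2295 (mod 2701)
6^1024 ≡ 2295^2 = 5267025 ≡ 75 (mod 2701)
6^2048 ≡ 75^2 = 5625 ≡ 223 (mod 2701)
2700 = 2048 + 512 + 128 + 8 + 4 in binary powers of 2.
So 6^2700 ≡ 223 · 2295 · 2665 · 2295 · 1296 ≡ 1 (mod 2701).
Since the result is 1, base 6 gives no evidence that 2701 is composite.

1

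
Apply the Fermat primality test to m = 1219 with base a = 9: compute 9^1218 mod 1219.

289

9^1 ≡ 9 (mod 1219)
9^2 ≡ 9^2 = 81 ≡ 81 (mod 1219)
9^4 ≡ 81^2 = 6561 ≡ 466 (mod 1219)
9^8 ≡ 466^2 = 217156 ≡ 174 (mod 1219)
9^16 ≡ 174^2 = 30276 ≡ 1020 (mod 1219)
9^32 ≡ 1020^2 = 1040400 ≡ 593 (mod 1219)
9^64 ≡ 593^2 = 351649 ≡ 577 (mod 1219)
9^128 ≡ 577^2 = 332929 ≡ 142 (mod 1219)
9^256 ≡ 142^2 = 20164 ≡ 660 (mod 1219)
9^512 ≡ 660^2 = 435600 ≡ 417 (mod 1219)
9^1024 ≡ 417^2 = 173889 ≡ 791 (mod 1219)
1218 = 1024 + 128 + 64 + 2 in binary powers of 2.
So 9^1218 ≡ 791 · 142 · 577 · 81 ≡ 289 (mod 1219).
Since 289 ≠ 1, base 9 is a Fermat witness: 1219 is composite.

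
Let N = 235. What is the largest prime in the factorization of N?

235 = 5 · 47
47 is prime.
So 235 = 5 · 47; the largest prime factor is 47.

47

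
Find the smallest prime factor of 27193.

71

27193 is odd.
Digit sum 22, not divisible by 3.
Ends in 3: not divisible by 5.
7: 27193 = 7·3884 + 5
11: 27193 = 11·2472 + 1
13: 27193 = 13·2091 + 10
17: 27193 = 17·1599 + 10
19: 27193 = 19·1431 + 4
23: 27193 = 23·1182 + 7
29: 27193 = 29·937 + 20
31: 27193 = 31·877 + 6
37: 27193 = 37·734 + 35
41: 27193 = 41·663 + 10
43: 27193 = 43·632 + 17
47: 27193 = 47·578 + 27
53: 27193 = 53·513 + 4
59: 27193 = 59·460 + 53
61: 27193 = 61·445 + 48
67: 27193 = 67·405 + 58
71: 27193 = 71·383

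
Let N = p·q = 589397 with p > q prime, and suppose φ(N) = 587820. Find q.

φ(n) = (p−1)(q−1) = n − (p+q) + 1, so p + q = 589397 − 587820 + 1 = 1578.
p and q are the roots of t² − 1578t + 589397 = 0.
Discriminant: 1578² − 4·589397 = 2490084 − 2357588 = 132496; √132496 = 364.
q = (1578 − 364)/2 = 607, p = (1578 + 364)/2 = 971.
Check: 607 · 971 = 589397.

607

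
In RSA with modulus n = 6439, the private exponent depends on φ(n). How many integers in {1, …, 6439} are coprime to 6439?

6256

Factor: 6439 = 47 · 137.
φ(6439) = (47−1) · (137−1) = 46 · 136 = 6256.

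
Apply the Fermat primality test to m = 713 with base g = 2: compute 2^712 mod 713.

624

2^1 ≡ 2 (mod 713)
2^2 ≡ 2^2 = 4 ≡ 4 (mod 713)
2^4 ≡ 4^2 = 16 ≡ 16 (mod 713)
2^8 ≡ 16^2 = 256 ≡ 256 (mod 713)
2^16 ≡ 256^2 = 65536 ≡ 653 (mod 713)
2^32 ≡ 653^2 = 426409 ≡ 35 (mod 713)
2^64 ≡ 35^2 = 1225 ≡ 512 (mod 713)
2^128 ≡ 512^2 = 262144 ≡ 473 (mod 713)
2^256 ≡ 473^2 = 223729 ≡ 560 (mod 713)
2^512 ≡ 560^2 = 313600 ≡ 593 (mod 713)
712 = 512 + 128 + 64 + 8 in binary powers of 2.
So 2^712 ≡ 593 · 473 · 512 · 256 ≡ 624 (mod 713).
Since 624 ≠ 1, base 2 is a Fermat witness: 713 is composite.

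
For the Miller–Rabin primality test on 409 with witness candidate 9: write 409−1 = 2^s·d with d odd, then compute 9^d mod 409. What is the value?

408

409 − 1 = 408 = 2^3 · 51, so d = 51.
9^1 ≡ 9 (mod 409)
9^2 ≡ 9^2 = 81 ≡ 81 (mod 409)
9^4 ≡ 81^2 = 6561 ≡ 17 (mod 409)
9^8 ≡ 17^2 = 289 ≡ 289 (mod 409)
9^16 ≡ 289^2 = 83521 ≡ 85 (mod 409)
9^32 ≡ 85^2 = 7225 ≡ 272 (mod 409)
51 = 32 + 16 + 2 + 1 in binary powers of 2.
So 9^51 ≡ 272 · 85 · 81 · 9 ≡ 408 (mod 409).
Since 9^d ≡ 408 (mod 409), base 9 does not prove 409 composite.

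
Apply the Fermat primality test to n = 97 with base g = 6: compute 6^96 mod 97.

6^1 ≡ 6 (mod 97)
6^2 ≡ 6^2 = 36 ≡ 36 (mod 97)
6^4 ≡ 36^2 = 1296 ≡ 35 (mod 97)
6^8 ≡ 35^2 = 1225 ≡ 61 (mod 97)
6^16 ≡ 61^2 = 3721 ≡ 35 (mod 97)
6^32 ≡ 35^2 = 1225 ≡ 61 (mod 97)
6^64 ≡ 61^2 = 3721 ≡ 35 (mod 97)
96 = 64 + 32 in binary powers of 2.
So 6^96 ≡ 35 · 61 ≡ 1 (mod 97).
Since the result is 1, base 6 gives no evidence that 97 is composite.

1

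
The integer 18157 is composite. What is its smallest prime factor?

18157 is odd.
Digit sum 22, not divisible by 3.
Ends in 7: not divisible by 5.
7: 18157 = 7·2593 + 6
11: 18157 = 11·1650 + 7
13: 18157 = 13·1396 + 9
17: 18157 = 17·1068 + 1
19: 18157 = 19·955 + 12
23: 18157 = 23·789 + 10
29: 18157 = 29·626 + 3
31: 18157 = 31·585 + 22
37: 18157 = 37·490 + 27
41: 18157 = 41·442 + 35
43: 18157 = 43·422 + 11
47: 18157 = 47·386 + 15
53: 18157 = 53·342 + 31
59: 18157 = 59·307 + 44
61: 18157 = 61·297 + 40
67: 18157 = 67·271

67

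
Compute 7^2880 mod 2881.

7^1 ≡ 7 (mod 2881)
7^2 ≡ 7^2 = 49 ≡ 49 (mod 2881)
7^4 ≡ 49^2 = 2401 ≡ 2401 (mod 2881)
7^8 ≡ 2401^2 = 5764801 ≡ 2801 (mod 2881)
7^16 ≡ 2801^2 = 7845601 ≡ 638 (mod 2881)
7^32 ≡ 638^2 = 407044 ≡ 823 (mod 2881)
7^64 ≡ 823^2 = 677329 ≡ 294 (mod 2881)
7^128 ≡ 294^2 = 86436 ≡ 6 (mod 2881)
7^256 ≡ 6^2 = 36 ≡ 36 (mod 2881)
7^512 ≡ 36^2 = 1296 ≡ 1296 (mod 2881)
7^1024 ≡ 1296^2 = 1679616 ≡ 2874 (mod 2881)
7^2048 ≡ 2874^2 = 8259876 ≡ 49 (mod 2881)
2880 = 2048 + 512 + 256 + 64 in binary powers of 2.
So 7^2880 ≡ 49 · 1296 · 36 · 294 ≡ 560 (mod 2881).
Since 560 ≠ 1, base 7 is a Fermat witness: 2881 is composite.

560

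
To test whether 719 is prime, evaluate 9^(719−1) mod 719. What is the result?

1

9^1 ≡ 9 (mod 719)
9^2 ≡ 9^2 = 81 ≡ 81 (mod 719)
9^4 ≡ 81^2 = 6561 ≡ 90 (mod 719)
9^8 ≡ 90^2 = 8100 ≡ 191 (mod 719)
9^16 ≡ 191^2 = 36481 ≡ 531 (mod 719)
9^32 ≡ 531^2 = 281961 ≡ 113 (mod 719)
9^64 ≡ 113^2 = 12769 ≡ 546 (mod 719)
9^128 ≡ 546^2 = 298116 ≡ 450 (mod 719)
9^256 ≡ 450^2 = 202500 ≡ 461 (mod 719)
9^512 ≡ 461^2 = 212521 ≡ 416 (mod 719)
718 = 512 + 128 + 64 + 8 + 4 + 2 in binary powers of 2.
So 9^718 ≡ 416 · 450 · 546 · 191 · 90 · 81 ≡ 1 (mod 719).
Since the result is 1, base 9 gives no evidence that 719 is composite.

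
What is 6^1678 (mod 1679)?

748

6^1 ≡ 6 (mod 1679)
6^2 ≡ 6^2 = 36 ≡ 36 (mod 1679)
6^4 ≡ 36^2 = 1296 ≡ 1296 (mod 1679)
6^8 ≡ 1296^2 = 1679616 ≡ 616 (mod 1679)
6^16 ≡ 616^2 = 379456 ≡ 2 (mod 1679)
6^32 ≡ 2^2 = 4 ≡ 4 (mod 1679)
6^64 ≡ 4^2 = 16 ≡ 16 (mod 1679)
6^128 ≡ 16^2 = 256 ≡ 256 (mod 1679)
6^256 ≡ 256^2 = 65536 ≡ 55 (mod 1679)
6^512 ≡ 55^2 = 3025 ≡ 1346 (mod 1679)
6^1024 ≡ 1346^2 = 1811716 ≡ 75 (mod 1679)
1678 = 1024 + 512 + 128 + 8 + 4 + 2 in binary powers of 2.
So 6^1678 ≡ 75 · 1346 · 256 · 616 · 1296 · 36 ≡ 748 (mod 1679).
Since 748 ≠ 1, base 6 is a Fermat witness: 1679 is composite.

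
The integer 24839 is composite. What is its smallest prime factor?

24839 is odd.
Digit sum 26, not divisible by 3.
Ends in 9: not divisible by 5.
7: 24839 = 7·3548 + 3
11: 24839 = 11·2258 + 1
13: 24839 = 13·1910 + 9
17: 24839 = 17·1461 + 2
19: 24839 = 19·1307 + 6
23: 24839 = 23·1079 + 22
29: 24839 = 29·856 + 15
31: 24839 = 31·801 + 8
37: 24839 = 37·671 + 12
41: 24839 = 41·605 + 34
43: 24839 = 43·577 + 28
47: 24839 = 47·528 + 23
53: 24839 = 53·468 + 35
59: 24839 = 59·421

59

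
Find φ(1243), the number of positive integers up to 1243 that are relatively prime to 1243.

Factor: 1243 = 11 · 113.
φ(1243) = (11−1) · (113−1) = 10 · 112 = 1120.

1120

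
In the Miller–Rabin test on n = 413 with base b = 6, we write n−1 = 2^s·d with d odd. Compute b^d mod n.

413 − 1 = 412 = 2^2 · 103, so d = 103.
6^1 ≡ 6 (mod 413)
6^2 ≡ 6^2 = 36 ≡ 36 (mod 413)
6^4 ≡ 36^2 = 1296 ≡ 57 (mod 413)
6^8 ≡ 57^2 = 3249 ≡ 358 (mod 413)
6^16 ≡ 358^2 = 128164 ≡ 134 (mod 413)
6^32 ≡ 134^2 = 17956 ≡ 197 (mod 413)
6^64 ≡ 197^2 = 38809 ≡ 400 (mod 413)
103 = 64 + 32 + 4 + 2 + 1 in binary powers of 2.
So 6^103 ≡ 400 · 197 · 57 · 36 · 6 ≡ 279 (mod 413).
Squaring chain: 279 → 197; never reaches −1, so base 6 is a Miller–Rabin witness that 413 is composite.

279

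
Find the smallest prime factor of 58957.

58957 is odd.
Digit sum 34, not divisible by 3.
Ends in 7: not divisible by 5.
7: 58957 = 7·8422 + 3
11: 58957 = 11·5359 + 8
13: 58957 = 13·4535 + 2
17: 58957 = 17·3468 + 1
19: 58957 = 19·3103

19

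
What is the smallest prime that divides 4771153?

59

4771153 is odd.
Digit sum 28, not divisible by 3.
Ends in 3: not divisible by 5.
7: 4771153 = 7·681593 + 2
11: 4771153 = 11·433741 + 2
13: 4771153 = 13·367011 + 10
17: 4771153 = 17·280656 + 1
19: 4771153 = 19·251113 + 6
23: 4771153 = 23·207441 + 10
29: 4771153 = 29·164522 + 15
31: 4771153 = 31·153908 + 5
37: 4771153 = 37·128950 + 3
41: 4771153 = 41·116369 + 24
43: 4771153 = 43·110957 + 2
47: 4771153 = 47·101513 + 42
53: 4771153 = 53·90021 + 40
59: 4771153 = 59·80867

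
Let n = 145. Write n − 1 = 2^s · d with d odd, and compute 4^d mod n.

145 − 1 = 144 = 2^4 · 9, so d = 9.
4^1 ≡ 4 (mod 145)
4^2 ≡ 4^2 = 16 ≡ 16 (mod 145)
4^4 ≡ 16^2 = 256 ≡ 111 (mod 145)
4^8 ≡ 111^2 = 12321 ≡ 141 (mod 145)
9 = 8 + 1 in binary powers of 2.
So 4^9 ≡ 141 · 4 ≡ 129 (mod 145).
Squaring chain: 129 → 111 → 141 → 16; never reaches −1, so base 4 is a Miller–Rabin witness that 145 is composite.

129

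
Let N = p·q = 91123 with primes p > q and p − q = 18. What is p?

311

Since p = q + 18, we have 91123 = q(q + 18), so q² + 18q − 91123 = 0.
Discriminant: 18² + 4·91123 = 324 + 364492 = 364816; √364816 = 604.
q = (−18 + 604)/2 = 293, and p = q + 18 = 311.
Check: 293 · 311 = 91123.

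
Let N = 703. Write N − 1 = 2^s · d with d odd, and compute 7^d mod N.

1

703 − 1 = 702 = 2^1 · 351, so d = 351.
7^1 ≡ 7 (mod 703)
7^2 ≡ 7^2 = 49 ≡ 49 (mod 703)
7^4 ≡ 49^2 = 2401 ≡ 292 (mod 703)
7^8 ≡ 292^2 = 85264 ≡ 201 (mod 703)
7^16 ≡ 201^2 = 40401 ≡ 330 (mod 703)
7^32 ≡ 330^2 = 108900 ≡ 638 (mod 703)
7^64 ≡ 638^2 = 407044 ≡ 7 (mod 703)
7^128 ≡ 7^2 = 49 ≡ 49 (mod 703)
7^256 ≡ 49^2 = 2401 ≡ 292 (mod 703)
351 = 256 + 64 + 16 + 8 + 4 + 2 + 1 in binary powers of 2.
So 7^351 ≡ 292 · 7 · 330 · 201 · 292 · 49 · 7 ≡ 1 (mod 703).
Since 7^d ≡ 1 (mod 703), base 7 does not prove 703 composite.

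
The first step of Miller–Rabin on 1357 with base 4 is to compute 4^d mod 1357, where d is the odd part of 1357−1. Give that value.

312

1357 − 1 = 1356 = 2^2 · 339, so d = 339.
4^1 ≡ 4 (mod 1357)
4^2 ≡ 4^2 = 16 ≡ 16 (mod 1357)
4^4 ≡ 16^2 = 256 ≡ 256 (mod 1357)
4^8 ≡ 256^2 = 65536 ≡ 400 (mod 1357)
4^16 ≡ 400^2 = 160000 ≡ 1231 (mod 1357)
4^32 ≡ 1231^2 = 1515361 ≡ 949 (mod 1357)
4^64 ≡ 949^2 = 900601 ≡ 910 (mod 1357)
4^128 ≡ 910^2 = 828100 ≡ 330 (mod 1357)
4^256 ≡ 330^2 = 108900 ≡ 340 (mod 1357)
339 = 256 + 64 + 16 + 2 + 1 in binary powers of 2.
So 4^339 ≡ 340 · 910 · 1231 · 16 · 4 ≡ 312 (mod 1357).
Squaring chain: 312 → 997; never reaches −1, so base 4 is a Miller–Rabin witness that 1357 is composite.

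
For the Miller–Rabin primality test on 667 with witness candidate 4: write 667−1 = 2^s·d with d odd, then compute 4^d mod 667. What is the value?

179

667 − 1 = 666 = 2^1 · 333, so d = 333.
4^1 ≡ 4 (mod 667)
4^2 ≡ 4^2 = 16 ≡ 16 (mod 667)
4^4 ≡ 16^2 = 256 ≡ 256 (mod 667)
4^8 ≡ 256^2 = 65536 ≡ 170 (mod 667)
4^16 ≡ 170^2 = 28900 ≡ 219 (mod 667)
4^32 ≡ 219^2 = 47961 ≡ 604 (mod 667)
4^64 ≡ 604^2 = 364816 ≡ 634 (mod 667)
4^128 ≡ 634^2 = 401956 ≡ 422 (mod 667)
4^256 ≡ 422^2 = 178084 ≡ 662 (mod 667)
333 = 256 + 64 + 8 + 4 + 1 in binary powers of 2.
So 4^333 ≡ 662 · 634 · 170 · 256 · 4 ≡ 179 (mod 667).
Squaring chain: 179; never reaches −1, so base 4 is a Miller–Rabin witness that 667 is composite.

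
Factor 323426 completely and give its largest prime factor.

323426 = 2 · 161713
161713 = 23 · 7031
7031 = 79 · 89
89 is prime.
So 323426 = 2 · 23 · 79 · 89; the largest prime factor is 89.

89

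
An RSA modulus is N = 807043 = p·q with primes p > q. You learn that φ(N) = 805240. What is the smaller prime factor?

φ(n) = (p−1)(q−1) = n − (p+q) + 1, so p + q = 807043 − 805240 + 1 = 1804.
p and q are the roots of t² − 1804t + 807043 = 0.
Discriminant: 1804² − 4·807043 = 3254416 − 3228172 = 26244; √26244 = 162.
q = (1804 − 162)/2 = 821, p = (1804 + 162)/2 = 983.
Check: 821 · 983 = 807043.

821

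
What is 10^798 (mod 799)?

10^1 ≡ 10 (mod 799)
10^2 ≡ 10^2 = 100 ≡ 100 (mod 799)
10^4 ≡ 100^2 = 10000 ≡ 412 (mod 799)
10^8 ≡ 412^2 = 169744 ≡ 356 (mod 799)
10^16 ≡ 356^2 = 126736 ≡ 494 (mod 799)
10^32 ≡ 494^2 = 244036 ≡ 341 (mod 799)
10^64 ≡ 341^2 = 116281 ≡ 426 (mod 799)
10^128 ≡ 426^2 = 181476 ≡ 103 (mod 799)
10^256 ≡ 103^2 = 10609 ≡ 222 (mod 799)
10^512 ≡ 222^2 = 49284 ≡ 545 (mod 799)
798 = 512 + 256 + 16 + 8 + 4 + 2 in binary powers of 2.
So 10^798 ≡ 545 · 222 · 494 · 356 · 412 · 100 ≡ 212 (mod 799).
Since 212 ≠ 1, base 10 is a Fermat witness: 799 is composite.

212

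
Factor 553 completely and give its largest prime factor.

553 = 7 · 79
79 is prime.
So 553 = 7 · 79; the largest prime factor is 79.

79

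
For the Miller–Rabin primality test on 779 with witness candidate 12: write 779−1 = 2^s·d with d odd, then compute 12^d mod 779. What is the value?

779 − 1 = 778 = 2^1 · 389, so d = 389.
12^1 ≡ 12 (mod 779)
12^2 ≡ 12^2 = 144 ≡ 144 (mod 779)
12^4 ≡ 144^2 = 20736 ≡ 482 (mod 779)
12^8 ≡ 482^2 = 232324 ≡ 182 (mod 779)
12^16 ≡ 182^2 = 33124 ≡ 406 (mod 779)
12^32 ≡ 406^2 = 164836 ≡ 467 (mod 779)
12^64 ≡ 467^2 = 218089 ≡ 748 (mod 779)
12^128 ≡ 748^2 = 559504 ≡ 182 (mod 779)
12^256 ≡ 182^2 = 33124 ≡ 406 (mod 779)
389 = 256 + 128 + 4 + 1 in binary powers of 2.
So 12^389 ≡ 406 · 182 · 482 · 12 ≡ 768 (mod 779).
Squaring chain: 768; never reaches −1, so base 12 is a Miller–Rabin witness that 779 is composite.

768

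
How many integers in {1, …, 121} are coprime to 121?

110

Factor: 121 = 11^2.
φ(121) = 11^1·(11−1) = 110.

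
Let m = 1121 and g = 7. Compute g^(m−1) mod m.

558

7^1 ≡ 7 (mod 1121)
7^2 ≡ 7^2 = 49 ≡ 49 (mod 1121)
7^4 ≡ 49^2 = 2401 ≡ 159 (mod 1121)
7^8 ≡ 159^2 = 25281 ≡ 619 (mod 1121)
7^16 ≡ 619^2 = 383161 ≡ 900 (mod 1121)
7^32 ≡ 900^2 = 810000 ≡ 638 (mod 1121)
7^64 ≡ 638^2 = 407044 ≡ 121 (mod 1121)
7^128 ≡ 121^2 = 14641 ≡ 68 (mod 1121)
7^256 ≡ 68^2 = 4624 ≡ 140 (mod 1121)
7^512 ≡ 140^2 = 19600 ≡ 543 (mod 1121)
7^1024 ≡ 543^2 = 294849 ≡ 26 (mod 1121)
1120 = 1024 + 64 + 32 in binary powers of 2.
So 7^1120 ≡ 26 · 121 · 638 ≡ 558 (mod 1121).
Since 558 ≠ 1, base 7 is a Fermat witness: 1121 is composite.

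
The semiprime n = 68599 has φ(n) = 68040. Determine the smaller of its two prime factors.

φ(n) = (p−1)(q−1) = n − (p+q) + 1, so p + q = 68599 − 68040 + 1 = 560.
p and q are the roots of t² − 560t + 68599 = 0.
Discriminant: 560² − 4·68599 = 313600 − 274396 = 39204; √39204 = 198.
q = (560 − 198)/2 = 181, p = (560 + 198)/2 = 379.
Check: 181 · 379 = 68599.

181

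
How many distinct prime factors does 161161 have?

4

161161 = 7^2 · 3289
3289 = 11 · 299
299 = 13 · 23
161161 = 7^2 · 11 · 13 · 23, which has 4 distinct prime factors.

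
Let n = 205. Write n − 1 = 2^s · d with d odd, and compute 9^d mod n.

205 − 1 = 204 = 2^2 · 51, so d = 51.
9^1 ≡ 9 (mod 205)
9^2 ≡ 9^2 = 81 ≡ 81 (mod 205)
9^4 ≡ 81^2 = 6561 ≡ 1 (mod 205)
9^8 ≡ 1^2 = 1 ≡ 1 (mod 205)
9^16 ≡ 1^2 = 1 ≡ 1 (mod 205)
9^32 ≡ 1^2 = 1 ≡ 1 (mod 205)
51 = 32 + 16 + 2 + 1 in binary powers of 2.
So 9^51 ≡ 1 · 1 · 81 · 9 ≡ 114 (mod 205).
Squaring chain: 114 → 81; never reaches −1, so base 9 is a Miller–Rabin witness that 205 is composite.

114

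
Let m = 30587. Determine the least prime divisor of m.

73

30587 is odd.
Digit sum 23, not divisible by 3.
Ends in 7: not divisible by 5.
7: 30587 = 7·4369 + 4
11: 30587 = 11·2780 + 7
13: 30587 = 13·2352 + 11
17: 30587 = 17·1799 + 4
19: 30587 = 19·1609 + 16
23: 30587 = 23·1329 + 20
29: 30587 = 29·1054 + 21
31: 30587 = 31·986 + 21
37: 30587 = 37·826 + 25
41: 30587 = 41·746 + 1
43: 30587 = 43·711 + 14
47: 30587 = 47·650 + 37
53: 30587 = 53·577 + 6
59: 30587 = 59·518 + 25
61: 30587 = 61·501 + 26
67: 30587 = 67·456 + 35
71: 30587 = 71·430 + 57
73: 30587 = 73·419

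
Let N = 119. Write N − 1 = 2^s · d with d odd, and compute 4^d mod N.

119 − 1 = 118 = 2^1 · 59, so d = 59.
4^1 ≡ 4 (mod 119)
4^2 ≡ 4^2 = 16 ≡ 16 (mod 119)
4^4 ≡ 16^2 = 256 ≡ 18 (mod 119)
4^8 ≡ 18^2 = 324 ≡ 86 (mod 119)
4^16 ≡ 86^2 = 7396 ≡ 18 (mod 119)
4^32 ≡ 18^2 = 324 ≡ 86 (mod 119)
59 = 32 + 16 + 8 + 2 + 1 in binary powers of 2.
So 4^59 ≡ 86 · 18 · 86 · 16 · 4 ≡ 30 (mod 119).
Squaring chain: 30; never reaches −1, so base 4 is a Miller–Rabin witness that 119 is composite.

30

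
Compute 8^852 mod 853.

8^1 ≡ 8 (mod 853)
8^2 ≡ 8^2 = 64 ≡ 64 (mod 853)
8^4 ≡ 64^2 = 4096 ≡ 684 (mod 853)
8^8 ≡ 684^2 = 467856 ≡ 412 (mod 853)
8^16 ≡ 412^2 = 169744 ≡ 850 (mod 853)
8^32 ≡ 850^2 = 722500 ≡ 9 (mod 853)
8^64 ≡ 9^2 = 81 ≡ 81 (mod 853)
8^128 ≡ 81^2 = 6561 ≡ 590 (mod 853)
8^256 ≡ 590^2 = 348100 ≡ 76 (mod 853)
8^512 ≡ 76^2 = 5776 ≡ 658 (mod 853)
852 = 512 + 256 + 64 + 16 + 4 in binary powers of 2.
So 8^852 ≡ 658 · 76 · 81 · 850 · 684 ≡ 1 (mod 853).
Since the result is 1, base 8 gives no evidence that 853 is composite.

1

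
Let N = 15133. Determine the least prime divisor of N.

37

15133 is odd.
Digit sum 13, not divisible by 3.
Ends in 3: not divisible by 5.
7: 15133 = 7·2161 + 6
11: 15133 = 11·1375 + 8
13: 15133 = 13·1164 + 1
17: 15133 = 17·890 + 3
19: 15133 = 19·796 + 9
23: 15133 = 23·657 + 22
29: 15133 = 29·521 + 24
31: 15133 = 31·488 + 5
37: 15133 = 37·409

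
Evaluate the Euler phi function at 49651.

41280

Factor: 49651 = 7 · 41 · 173.
φ(49651) = (7−1) · (41−1) · (173−1) = 6 · 40 · 172 = 41280.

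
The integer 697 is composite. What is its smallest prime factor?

697 is odd.
Digit sum 22, not divisible by 3.
Ends in 7: not divisible by 5.
7: 697 = 7·99 + 4
11: 697 = 11·63 + 4
13: 697 = 13·53 + 8
17: 697 = 17·41

17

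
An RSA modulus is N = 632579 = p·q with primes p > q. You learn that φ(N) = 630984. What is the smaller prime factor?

φ(n) = (p−1)(q−1) = n − (p+q) + 1, so p + q = 632579 − 630984 + 1 = 1596.
p and q are the roots of t² − 1596t + 632579 = 0.
Discriminant: 1596² − 4·632579 = 2547216 − 2530316 = 16900; √16900 = 130.
q = (1596 − 130)/2 = 733, p = (1596 + 130)/2 = 863.
Check: 733 · 863 = 632579.

733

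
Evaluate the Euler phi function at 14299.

14040

Factor: 14299 = 79 · 181.
φ(14299) = (79−1) · (181−1) = 78 · 180 = 14040.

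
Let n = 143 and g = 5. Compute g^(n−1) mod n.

5^1 ≡ 5 (mod 143)
5^2 ≡ 5^2 = 25 ≡ 25 (mod 143)
5^4 ≡ 25^2 = 625 ≡ 53 (mod 143)
5^8 ≡ 53^2 = 2809 ≡ 92 (mod 143)
5^16 ≡ 92^2 = 8464 ≡ 27 (mod 143)
5^32 ≡ 27^2 = 729 ≡ 14 (mod 143)
5^64 ≡ 14^2 = 196 ≡ 53 (mod 143)
5^128 ≡ 53^2 = 2809 ≡ 92 (mod 143)
142 = 128 + 8 + 4 + 2 in binary powers of 2.
So 5^142 ≡ 92 · 92 · 53 · 25 ≡ 25 (mod 143).
Since 25 ≠ 1, base 5 is a Fermat witness: 143 is composite.

25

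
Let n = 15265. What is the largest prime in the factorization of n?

71

15265 = 5 · 3053
3053 = 43 · 71
71 is prime.
So 15265 = 5 · 43 · 71; the largest prime factor is 71.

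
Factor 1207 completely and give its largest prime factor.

1207 = 17 · 71
71 is prime.
So 1207 = 17 · 71; the largest prime factor is 71.

71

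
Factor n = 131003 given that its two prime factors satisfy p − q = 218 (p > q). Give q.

Since p = q + 218, we have 131003 = q(q + 218), so q² + 218q − 131003 = 0.
Discriminant: 218² + 4·131003 = 47524 + 524012 = 571536; √571536 = 756.
q = (−218 + 756)/2 = 269, and p = q + 218 = 487.
Check: 269 · 487 = 131003.

269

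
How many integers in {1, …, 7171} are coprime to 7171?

7000

Factor: 7171 = 71 · 101.
φ(7171) = (71−1) · (101−1) = 70 · 100 = 7000.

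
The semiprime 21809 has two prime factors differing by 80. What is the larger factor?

193

Since p = q + 80, we have 21809 = q(q + 80), so q² + 80q − 21809 = 0.
Discriminant: 80² + 4·21809 = 6400 + 87236 = 93636; √93636 = 306.
q = (−80 + 306)/2 = 113, and p = q + 80 = 193.
Check: 113 · 193 = 21809.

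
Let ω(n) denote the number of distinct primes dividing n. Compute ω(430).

3

430 = 2 · 215
215 = 5 · 43
430 = 2 · 5 · 43, which has 3 distinct prime factors.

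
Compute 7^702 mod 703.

7^1 ≡ 7 (mod 703)
7^2 ≡ 7^2 = 49 ≡ 49 (mod 703)
7^4 ≡ 49^2 = 2401 ≡ 292 (mod 703)
7^8 ≡ 292^2 = 85264 ≡ 201 (mod 703)
7^16 ≡ 201^2 = 40401 ≡ 330 (mod 703)
7^32 ≡ 330^2 = 108900 ≡ 638 (mod 703)
7^64 ≡ 638^2 = 407044 ≡ 7 (mod 703)
7^128 ≡ 7^2 = 49 ≡ 49 (mod 703)
7^256 ≡ 49^2 = 2401 ≡ 292 (mod 703)
7^512 ≡ 292^2 = 85264 ≡ 201 (mod 703)
702 = 512 + 128 + 32 + 16 + 8 + 4 + 2 in binary powers of 2.
So 7^702 ≡ 201 · 49 · 638 · 330 · 201 · 292 · 49 ≡ 1 (mod 703).
Since the result is 1, base 7 gives no evidence that 703 is composite.

1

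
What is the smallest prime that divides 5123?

47

5123 is odd.
Digit sum 11, not divisible by 3.
Ends in 3: not divisible by 5.
7: 5123 = 7·731 + 6
11: 5123 = 11·465 + 8
13: 5123 = 13·394 + 1
17: 5123 = 17·301 + 6
19: 5123 = 19·269 + 12
23: 5123 = 23·222 + 17
29: 5123 = 29·176 + 19
31: 5123 = 31·165 + 8
37: 5123 = 37·138 + 17
41: 5123 = 41·124 + 39
43: 5123 = 43·119 + 6
47: 5123 = 47·109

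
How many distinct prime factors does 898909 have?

898909 = 11^2 · 7429
7429 = 17 · 437
437 = 19 · 23
898909 = 11^2 · 17 · 19 · 23, which has 4 distinct prime factors.

4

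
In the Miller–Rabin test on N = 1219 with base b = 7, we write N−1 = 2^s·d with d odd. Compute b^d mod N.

888

1219 − 1 = 1218 = 2^1 · 609, so d = 609.
7^1 ≡ 7 (mod 1219)
7^2 ≡ 7^2 = 49 ≡ 49 (mod 1219)
7^4 ≡ 49^2 = 2401 ≡ 1182 (mod 1219)
7^8 ≡ 1182^2 = 1397124 ≡ 150 (mod 1219)
7^16 ≡ 150^2 = 22500 ≡ 558 (mod 1219)
7^32 ≡ 558^2 = 311364 ≡ 519 (mod 1219)
7^64 ≡ 519^2 = 269361 ≡ 1181 (mod 1219)
7^128 ≡ 1181^2 = 1394761 ≡ 225 (mod 1219)
7^256 ≡ 225^2 = 50625 ≡ 646 (mod 1219)
7^512 ≡ 646^2 = 417316 ≡ 418 (mod 1219)
609 = 512 + 64 + 32 + 1 in binary powers of 2.
So 7^609 ≡ 418 · 1181 · 519 · 7 ≡ 888 (mod 1219).
Squaring chain: 888; never reaches −1, so base 7 is a Miller–Rabin witness that 1219 is composite.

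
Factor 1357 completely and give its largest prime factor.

1357 = 23 · 59
59 is prime.
So 1357 = 23 · 59; the largest prime factor is 59.

59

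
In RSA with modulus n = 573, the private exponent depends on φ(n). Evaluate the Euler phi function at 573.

Factor: 573 = 3 · 191.
φ(573) = (3−1) · (191−1) = 2 · 190 = 380.

380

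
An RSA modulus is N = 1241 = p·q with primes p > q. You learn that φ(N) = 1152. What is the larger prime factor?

73

φ(n) = (p−1)(q−1) = n − (p+q) + 1, so p + q = 1241 − 1152 + 1 = 90.
p and q are the roots of t² − 90t + 1241 = 0.
Discriminant: 90² − 4·1241 = 8100 − 4964 = 3136; √3136 = 56.
q = (90 − 56)/2 = 17, p = (90 + 56)/2 = 73.
Check: 17 · 73 = 1241.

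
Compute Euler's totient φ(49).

42

Factor: 49 = 7^2.
φ(49) = 7^1·(7−1) = 42.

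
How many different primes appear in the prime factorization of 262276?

5

262276 = 2^2 · 65569
65569 = 7 · 9367
9367 = 17 · 551
551 = 19 · 29
262276 = 2^2 · 7 · 17 · 19 · 29, which has 5 distinct prime factors.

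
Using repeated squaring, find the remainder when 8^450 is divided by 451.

8^1 ≡ 8 (mod 451)
8^2 ≡ 8^2 = 64 ≡ 64 (mod 451)
8^4 ≡ 64^2 = 4096 ≡ 37 (mod 451)
8^8 ≡ 37^2 = 1369 ≡ 16 (mod 451)
8^16 ≡ 16^2 = 256 ≡ 256 (mod 451)
8^32 ≡ 256^2 = 65536 ≡ 141 (mod 451)
8^64 ≡ 141^2 = 19881 ≡ 37 (mod 451)
8^128 ≡ 37^2 = 1369 ≡ 16 (mod 451)
8^256 ≡ 16^2 = 256 ≡ 256 (mod 451)
450 = 256 + 128 + 64 + 2 in binary powers of 2.
So 8^450 ≡ 256 · 16 · 37 · 64 ≡ 122 (mod 451).
Since 122 ≠ 1, base 8 is a Fermat witness: 451 is composite.

122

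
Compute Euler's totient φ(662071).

Factor: 662071 = 43 · 89 · 173.
φ(662071) = (43−1) · (89−1) · (173−1) = 42 · 88 · 172 = 635712.

635712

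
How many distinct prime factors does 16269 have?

16269 = 3 · 5423
5423 = 11 · 493
493 = 17 · 29
16269 = 3 · 11 · 17 · 29, which has 4 distinct prime factors.

4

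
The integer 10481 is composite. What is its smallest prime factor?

10481 is odd.
Digit sum 14, not divisible by 3.
Ends in 1: not divisible by 5.
7: 10481 = 7·1497 + 2
11: 10481 = 11·952 + 9
13: 10481 = 13·806 + 3
17: 10481 = 17·616 + 9
19: 10481 = 19·551 + 12
23: 10481 = 23·455 + 16
29: 10481 = 29·361 + 12
31: 10481 = 31·338 + 3
37: 10481 = 37·283 + 10
41: 10481 = 41·255 + 26
43: 10481 = 43·243 + 32
47: 10481 = 47·223

47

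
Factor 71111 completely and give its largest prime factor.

89

71111 = 17 · 4183
4183 = 47 · 89
89 is prime.
So 71111 = 17 · 47 · 89; the largest prime factor is 89.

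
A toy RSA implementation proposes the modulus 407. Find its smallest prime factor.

407 is odd.
Digit sum 11, not divisible by 3.
Ends in 7: not divisible by 5.
7: 407 = 7·58 + 1
11: 407 = 11·37

11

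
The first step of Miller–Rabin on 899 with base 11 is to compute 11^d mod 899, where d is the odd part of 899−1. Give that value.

899 − 1 = 898 = 2^1 · 449, so d = 449.
11^1 ≡ 11 (mod 899)
11^2 ≡ 11^2 = 121 ≡ 121 (mod 899)
11^4 ≡ 121^2 = 14641 ≡ 257 (mod 899)
11^8 ≡ 257^2 = 66049 ≡ 422 (mod 899)
11^16 ≡ 422^2 = 178084 ≡ 82 (mod 899)
11^32 ≡ 82^2 = 6724 ≡ 431 (mod 899)
11^64 ≡ 431^2 = 185761 ≡ 567 (mod 899)
11^128 ≡ 567^2 = 321489 ≡ 546 (mod 899)
11^256 ≡ 546^2 = 298116 ≡ 547 (mod 899)
449 = 256 + 128 + 64 + 1 in binary powers of 2.
So 11^449 ≡ 547 · 546 · 567 · 11 ≡ 823 (mod 899).
Squaring chain: 823; never reaches −1, so base 11 is a Miller–Rabin witness that 899 is composite.

823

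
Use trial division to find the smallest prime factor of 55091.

55091 is odd.
Digit sum 20, not divisible by 3.
Ends in 1: not divisible by 5.
7: 55091 = 7·7870 + 1
11: 55091 = 11·5008 + 3
13: 55091 = 13·4237 + 10
17: 55091 = 17·3240 + 11
19: 55091 = 19·2899 + 10
23: 55091 = 23·2395 + 6
29: 55091 = 29·1899 + 20
31: 55091 = 31·1777 + 4
37: 55091 = 37·1488 + 35
41: 55091 = 41·1343 + 28
43: 55091 = 43·1281 + 8
47: 55091 = 47·1172 + 7
53: 55091 = 53·1039 + 24
59: 55091 = 59·933 + 44
61: 55091 = 61·903 + 8
67: 55091 = 67·822 + 17
71: 55091 = 71·775 + 66
73: 55091 = 73·754 + 49
79: 55091 = 79·697 + 28
83: 55091 = 83·663 + 62
89: 55091 = 89·619

89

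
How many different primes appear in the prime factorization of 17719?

17719 = 13 · 1363
1363 = 29 · 47
17719 = 13 · 29 · 47, which has 3 distinct prime factors.

3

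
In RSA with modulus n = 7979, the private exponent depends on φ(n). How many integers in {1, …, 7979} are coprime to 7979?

Factor: 7979 = 79 · 101.
φ(7979) = (79−1) · (101−1) = 78 · 100 = 7800.

7800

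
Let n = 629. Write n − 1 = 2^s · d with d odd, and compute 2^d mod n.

629 − 1 = 628 = 2^2 · 157, so d = 157.
2^1 ≡ 2 (mod 629)
2^2 ≡ 2^2 = 4 ≡ 4 (mod 629)
2^4 ≡ 4^2 = 16 ≡ 16 (mod 629)
2^8 ≡ 16^2 = 256 ≡ 256 (mod 629)
2^16 ≡ 256^2 = 65536 ≡ 120 (mod 629)
2^32 ≡ 120^2 = 14400 ≡ 562 (mod 629)
2^64 ≡ 562^2 = 315844 ≡ 86 (mod 629)
2^128 ≡ 86^2 = 7396 ≡ 477 (mod 629)
157 = 128 + 16 + 8 + 4 + 1 in binary powers of 2.
So 2^157 ≡ 477 · 120 · 256 · 16 · 2 ≡ 15 (mod 629).
Squaring chain: 15 → 225; never reaches −1, so base 2 is a Miller–Rabin witness that 629 is composite.

15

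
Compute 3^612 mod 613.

3^1 ≡ 3 (mod 613)
3^2 ≡ 3^2 = 9 ≡ 9 (mod 613)
3^4 ≡ 9^2 = 81 ≡ 81 (mod 613)
3^8 ≡ 81^2 = 6561 ≡ 431 (mod 613)
3^16 ≡ 431^2 = 185761 ≡ 22 (mod 613)
3^32 ≡ 22^2 = 484 ≡ 484 (mod 613)
3^64 ≡ 484^2 = 234256 ≡ 90 (mod 613)
3^128 ≡ 90^2 = 8100 ≡ 131 (mod 613)
3^256 ≡ 131^2 = 17161 ≡ 610 (mod 613)
3^512 ≡ 610^2 = 372100 ≡ 9 (mod 613)
612 = 512 + 64 + 32 + 4 in binary powers of 2.
So 3^612 ≡ 9 · 90 · 484 · 81 ≡ 1 (mod 613).
Since the result is 1, base 3 gives no evidence that 613 is composite.

1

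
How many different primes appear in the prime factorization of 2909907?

6

2909907 = 3^2 · 323323
323323 = 7 · 46189
46189 = 11 · 4199
4199 = 13 · 323
323 = 17 · 19
2909907 = 3^2 · 7 · 11 · 13 · 17 · 19, which has 6 distinct prime factors.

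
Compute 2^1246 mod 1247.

2^1 ≡ 2 (mod 1247)
2^2 ≡ 2^2 = 4 ≡ 4 (mod 1247)
2^4 ≡ 4^2 = 16 ≡ 16 (mod 1247)
2^8 ≡ 16^2 = 256 ≡ 256 (mod 1247)
2^16 ≡ 256^2 = 65536 ≡ 692 (mod 1247)
2^32 ≡ 692^2 = 478864 ≡ 16 (mod 1247)
2^64 ≡ 16^2 = 256 ≡ 256 (mod 1247)
2^128 ≡ 256^2 = 65536 ≡ 692 (mod 1247)
2^256 ≡ 692^2 = 478864 ≡ 16 (mod 1247)
2^512 ≡ 16^2 = 256 ≡ 256 (mod 1247)
2^1024 ≡ 256^2 = 65536 ≡ 692 (mod 1247)
1246 = 1024 + 128 + 64 + 16 + 8 + 4 + 2 in binary powers of 2.
So 2^1246 ≡ 692 · 692 · 256 · 692 · 256 · 16 · 4 ≡ 173 (mod 1247).
Since 173 ≠ 1, base 2 is a Fermat witness: 1247 is composite.

173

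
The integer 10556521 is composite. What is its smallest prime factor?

10556521 is odd.
Digit sum 25, not divisible by 3.
Ends in 1: not divisible by 5.
7: 10556521 = 7·1508074 + 3
11: 10556521 = 11·959683 + 8
13: 10556521 = 13·812040 + 1
17: 10556521 = 17·620971 + 14
19: 10556521 = 19·555606 + 7
23: 10556521 = 23·458979 + 4
29: 10556521 = 29·364017 + 28
31: 10556521 = 31·340532 + 29
37: 10556521 = 37·285311 + 14
41: 10556521 = 41·257476 + 5
43: 10556521 = 43·245500 + 21
47: 10556521 = 47·224606 + 39
53: 10556521 = 53·199179 + 34
59: 10556521 = 59·178924 + 5
61: 10556521 = 61·173057 + 44
67: 10556521 = 67·157560 + 1
71: 10556521 = 71·148683 + 28
73: 10556521 = 73·144609 + 64
79: 10556521 = 79·133626 + 67
83: 10556521 = 83·127187

83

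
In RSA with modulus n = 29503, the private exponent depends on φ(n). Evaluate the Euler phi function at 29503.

29160

Factor: 29503 = 163 · 181.
φ(29503) = (163−1) · (181−1) = 162 · 180 = 29160.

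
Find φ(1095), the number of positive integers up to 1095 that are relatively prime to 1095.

576

Factor: 1095 = 3 · 5 · 73.
φ(1095) = (3−1) · (5−1) · (73−1) = 2 · 4 · 72 = 576.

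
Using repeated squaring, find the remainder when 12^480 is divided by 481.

248

12^1 ≡ 12 (mod 481)
12^2 ≡ 12^2 = 144 ≡ 144 (mod 481)
12^4 ≡ 144^2 = 20736 ≡ 53 (mod 481)
12^8 ≡ 53^2 = 2809 ≡ 404 (mod 481)
12^16 ≡ 404^2 = 163216 ≡ 157 (mod 481)
12^32 ≡ 157^2 = 24649 ≡ 118 (mod 481)
12^64 ≡ 118^2 = 13924 ≡ 456 (mod 481)
12^128 ≡ 456^2 = 207936 ≡ 144 (mod 481)
12^256 ≡ 144^2 = 20736 ≡ 53 (mod 481)
480 = 256 + 128 + 64 + 32 in binary powers of 2.
So 12^480 ≡ 53 · 144 · 456 · 118 ≡ 248 (mod 481).
Since 248 ≠ 1, base 12 is a Fermat witness: 481 is composite.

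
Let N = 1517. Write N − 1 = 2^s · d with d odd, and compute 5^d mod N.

402

1517 − 1 = 1516 = 2^2 · 379, so d = 379.
5^1 ≡ 5 (mod 1517)
5^2 ≡ 5^2 = 25 ≡ 25 (mod 1517)
5^4 ≡ 25^2 = 625 ≡ 625 (mod 1517)
5^8 ≡ 625^2 = 390625 ≡ 756 (mod 1517)
5^16 ≡ 756^2 = 571536 ≡ 1144 (mod 1517)
5^32 ≡ 1144^2 = 1308736 ≡ 1082 (mod 1517)
5^64 ≡ 1082^2 = 1170724 ≡ 1117 (mod 1517)
5^128 ≡ 1117^2 = 1247689 ≡ 715 (mod 1517)
5^256 ≡ 715^2 = 511225 ≡ 1513 (mod 1517)
379 = 256 + 64 + 32 + 16 + 8 + 2 + 1 in binary powers of 2.
So 5^379 ≡ 1513 · 1117 · 1082 · 1144 · 756 · 25 · 5 ≡ 402 (mod 1517).
Squaring chain: 402 → 802; never reaches −1, so base 5 is a Miller–Rabin witness that 1517 is composite.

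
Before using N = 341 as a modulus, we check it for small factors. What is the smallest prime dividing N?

341 is odd.
Digit sum 8, not divisible by 3.
Ends in 1: not divisible by 5.
7: 341 = 7·48 + 5
11: 341 = 11·31

11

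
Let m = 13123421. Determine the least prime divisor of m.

13123421 is odd.
Digit sum 17, not divisible by 3.
Ends in 1: not divisible by 5.
7: 13123421 = 7·1874774 + 3
11: 13123421 = 11·1193038 + 3
13: 13123421 = 13·1009493 + 12
17: 13123421 = 17·771965 + 16
19: 13123421 = 19·690706 + 7
23: 13123421 = 23·570583 + 12
29: 13123421 = 29·452531 + 22
31: 13123421 = 31·423336 + 5
37: 13123421 = 37·354687 + 2
41: 13123421 = 41·320083 + 18
43: 13123421 = 43·305195 + 36
47: 13123421 = 47·279221 + 34
53: 13123421 = 53·247611 + 38
59: 13123421 = 59·222430 + 51
61: 13123421 = 61·215138 + 3
67: 13123421 = 67·195871 + 64
71: 13123421 = 71·184836 + 65
73: 13123421 = 73·179772 + 65
79: 13123421 = 79·166119 + 20
83: 13123421 = 83·158113 + 42
89: 13123421 = 89·147454 + 15
97: 13123421 = 97·135293

97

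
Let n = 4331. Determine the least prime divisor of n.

4331 is odd.
Digit sum 11, not divisible by 3.
Ends in 1: not divisible by 5.
7: 4331 = 7·618 + 5
11: 4331 = 11·393 + 8
13: 4331 = 13·333 + 2
17: 4331 = 17·254 + 13
19: 4331 = 19·227 + 18
23: 4331 = 23·188 + 7
29: 4331 = 29·149 + 10
31: 4331 = 31·139 + 22
37: 4331 = 37·117 + 2
41: 4331 = 41·105 + 26
43: 4331 = 43·100 + 31
47: 4331 = 47·92 + 7
53: 4331 = 53·81 + 38
59: 4331 = 59·73 + 24
61: 4331 = 61·71

61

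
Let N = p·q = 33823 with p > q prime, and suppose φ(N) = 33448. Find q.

149

φ(n) = (p−1)(q−1) = n − (p+q) + 1, so p + q = 33823 − 33448 + 1 = 376.
p and q are the roots of t² − 376t + 33823 = 0.
Discriminant: 376² − 4·33823 = 141376 − 135292 = 6084; √6084 = 78.
q = (376 − 78)/2 = 149, p = (376 + 78)/2 = 227.
Check: 149 · 227 = 33823.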